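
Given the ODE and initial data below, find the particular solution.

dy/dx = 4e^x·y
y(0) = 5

General solution: y = Ce^(4e^x)
Applying IC y(0) = 5:
Particular solution: y = 5e^(4(e^x - 1))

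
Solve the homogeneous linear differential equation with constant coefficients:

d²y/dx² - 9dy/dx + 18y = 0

Characteristic equation: r² - 9r + 18 = 0
Roots: r = 6, 3 (distinct real)
General solution: y = C₁e^(6x) + C₂e^(3x)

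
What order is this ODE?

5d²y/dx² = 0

The order is 2 (highest derivative is of order 2).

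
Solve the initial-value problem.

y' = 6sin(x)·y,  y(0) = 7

General solution: y = Ce^(-6cos(x))
Applying IC y(0) = 7:
Particular solution: y = 7e^(6(1-cos(x)))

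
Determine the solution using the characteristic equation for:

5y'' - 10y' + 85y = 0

Characteristic equation: 5r² - 10r + 85 = 0
Divide by 5: r² - 2r + 17 = 0
Roots: r = 1 ± 4i (complex conjugates)
General solution: y = e^x(C₁cos(4x) + C₂sin(4x))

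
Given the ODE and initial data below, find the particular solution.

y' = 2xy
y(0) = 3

General solution: y = Ce^(x²)
Applying IC y(0) = 3:
Particular solution: y = 3e^(x²)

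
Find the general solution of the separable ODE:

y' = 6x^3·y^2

Separating variables and integrating:
-1/y = 3x^4/2 + C

General solution: y^-1 = (-3/2)x^4 + C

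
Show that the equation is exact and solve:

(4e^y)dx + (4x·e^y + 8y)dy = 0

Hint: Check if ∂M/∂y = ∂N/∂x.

Verify exactness: ∂M/∂y = ∂N/∂x ✓
Find F(x,y) such that ∂F/∂x = M, ∂F/∂y = N
Solution: 4x·e^y + 4y² = C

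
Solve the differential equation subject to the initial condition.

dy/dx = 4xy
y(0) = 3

General solution: y = Ce^(2x²)
Applying IC y(0) = 3:
Particular solution: y = 3e^(2x²)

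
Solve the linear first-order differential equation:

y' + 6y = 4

Using integrating factor method:

General solution: y = 2/3 + Ce^(-6x)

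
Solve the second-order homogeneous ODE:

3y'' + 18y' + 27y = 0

Characteristic equation: 3r² + 18r + 27 = 0
Divide by 3: r² + 6r + 9 = 0
Factored: (r + 3)² = 0
Repeated root: r = -3
General solution: y = (C₁ + C₂x)e^(-3x)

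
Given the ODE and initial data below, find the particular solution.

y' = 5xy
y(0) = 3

General solution: y = Ce^(5x²/2)
Applying IC y(0) = 3:
Particular solution: y = 3e^(5x²/2)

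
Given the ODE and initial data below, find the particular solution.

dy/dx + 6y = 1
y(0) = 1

General solution: y = 1/6 + Ce^(-6x)
Applying y(0) = 1: C = 1 - 1/6 = 5/6
Particular solution: y = 1/6 + (5/6)e^(-6x)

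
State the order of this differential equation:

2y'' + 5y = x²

The order is 2 (highest derivative is of order 2).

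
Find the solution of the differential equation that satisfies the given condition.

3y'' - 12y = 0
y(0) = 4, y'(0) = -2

General solution: y = C₁e^(2x) + C₂e^(-2x)
Applying ICs: C₁ = 3/2, C₂ = 5/2
Particular solution: y = (3/2)e^(2x) + (5/2)e^(-2x)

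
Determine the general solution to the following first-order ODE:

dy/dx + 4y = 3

Using integrating factor method:

General solution: y = 3/4 + Ce^(-4x)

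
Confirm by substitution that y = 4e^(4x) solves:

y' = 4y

Verification:
y = 4e^(4x)
y' = 16e^(4x)
4y = 16e^(4x)
y' = 4y ✓

Yes, it is a solution.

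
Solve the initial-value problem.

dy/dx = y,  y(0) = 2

General solution: y = Ce^x
Applying IC y(0) = 2:
Particular solution: y = 2e^x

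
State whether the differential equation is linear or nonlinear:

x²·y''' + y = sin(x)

Linear (y and its derivatives appear to the first power only, no products of y terms)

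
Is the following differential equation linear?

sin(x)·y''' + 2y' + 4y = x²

Yes. Linear (y and its derivatives appear to the first power only, no products of y terms)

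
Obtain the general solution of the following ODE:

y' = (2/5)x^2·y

Separating variables and integrating:
ln|y| = 2x^3/15 + C

General solution: y = Ce^(2x^3/15)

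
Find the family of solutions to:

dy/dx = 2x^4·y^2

Separating variables and integrating:
-1/y = 2x^5/5 + C

General solution: y^-1 = (-2/5)x^5 + C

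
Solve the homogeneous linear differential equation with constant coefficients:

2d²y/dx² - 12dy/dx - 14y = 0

Characteristic equation: 2r² - 12r - 14 = 0
Divide by 2: r² - 6r - 7 = 0
Roots: r = 7, -1 (distinct real)
General solution: y = C₁e^(7x) + C₂e^(-x)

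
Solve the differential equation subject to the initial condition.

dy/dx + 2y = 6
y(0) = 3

General solution: y = 3 + Ce^(-2x)
Applying y(0) = 3: C = 3 - 3 = 0
Particular solution: y = 3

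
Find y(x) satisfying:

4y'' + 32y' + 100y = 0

Characteristic equation: 4r² + 32r + 100 = 0
Divide by 4: r² + 8r + 25 = 0
Roots: r = -4 ± 3i (complex conjugates)
General solution: y = e^(-4x)(C₁cos(3x) + C₂sin(3x))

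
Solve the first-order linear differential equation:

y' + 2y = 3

Using integrating factor method:

General solution: y = 3/2 + Ce^(-2x)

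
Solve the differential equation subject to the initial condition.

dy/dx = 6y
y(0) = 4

General solution: y = Ce^(6x)
Applying IC y(0) = 4:
Particular solution: y = 4e^(6x)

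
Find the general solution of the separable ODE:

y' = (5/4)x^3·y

Separating variables and integrating:
ln|y| = 5x^4/16 + C

General solution: y = Ce^(5x^4/16)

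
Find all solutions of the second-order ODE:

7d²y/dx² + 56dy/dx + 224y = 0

Characteristic equation: 7r² + 56r + 224 = 0
Divide by 7: r² + 8r + 32 = 0
Roots: r = -4 ± 4i (complex conjugates)
General solution: y = e^(-4x)(C₁cos(4x) + C₂sin(4x))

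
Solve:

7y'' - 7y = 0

Characteristic equation: 7r² - 7 = 0
Divide by 7: r² - 1 = 0
Roots: r = 1, -1 (distinct real)
General solution: y = C₁e^x + C₂e^(-x)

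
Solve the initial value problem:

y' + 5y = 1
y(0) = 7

General solution: y = 1/5 + Ce^(-5x)
Applying y(0) = 7: C = 7 - 1/5 = 34/5
Particular solution: y = 1/5 + (34/5)e^(-5x)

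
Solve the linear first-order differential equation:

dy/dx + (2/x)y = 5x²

Using integrating factor method:

General solution: y = x^3 + Cx^(-2)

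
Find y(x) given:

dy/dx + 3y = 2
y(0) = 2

General solution: y = 2/3 + Ce^(-3x)
Applying y(0) = 2: C = 2 - 2/3 = 4/3
Particular solution: y = 2/3 + (4/3)e^(-3x)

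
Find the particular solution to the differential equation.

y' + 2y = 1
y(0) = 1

General solution: y = 1/2 + Ce^(-2x)
Applying y(0) = 1: C = 1 - 1/2 = 1/2
Particular solution: y = 1/2 + (1/2)e^(-2x)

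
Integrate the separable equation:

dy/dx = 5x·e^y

Separating variables and integrating:
-e^(-y) = 5x²/2 + C

General solution: y = -ln(C - 5x²/2)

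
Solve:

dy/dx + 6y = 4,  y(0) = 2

General solution: y = 2/3 + Ce^(-6x)
Applying y(0) = 2: C = 2 - 2/3 = 4/3
Particular solution: y = 2/3 + (4/3)e^(-6x)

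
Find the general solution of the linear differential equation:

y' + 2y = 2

Using integrating factor method:

General solution: y = 1 + Ce^(-2x)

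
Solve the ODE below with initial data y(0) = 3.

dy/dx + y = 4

General solution: y = 4 + Ce^(-x)
Applying y(0) = 3: C = 3 - 4 = -1
Particular solution: y = 4 - e^(-x)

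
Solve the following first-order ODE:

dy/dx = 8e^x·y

Separating variables and integrating:
ln|y| = 8e^x + C

General solution: y = Ce^(8e^x)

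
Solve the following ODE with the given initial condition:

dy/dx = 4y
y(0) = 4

General solution: y = Ce^(4x)
Applying IC y(0) = 4:
Particular solution: y = 4e^(4x)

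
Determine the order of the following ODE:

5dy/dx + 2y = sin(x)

The order is 1 (highest derivative is of order 1).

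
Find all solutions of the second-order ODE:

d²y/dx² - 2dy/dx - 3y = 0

Characteristic equation: r² - 2r - 3 = 0
Roots: r = 3, -1 (distinct real)
General solution: y = C₁e^(3x) + C₂e^(-x)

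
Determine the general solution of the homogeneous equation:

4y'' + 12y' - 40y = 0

Characteristic equation: 4r² + 12r - 40 = 0
Divide by 4: r² + 3r - 10 = 0
Roots: r = 2, -5 (distinct real)
General solution: y = C₁e^(2x) + C₂e^(-5x)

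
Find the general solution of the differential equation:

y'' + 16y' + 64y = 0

Characteristic equation: r² + 16r + 64 = 0
Factored: (r + 8)² = 0
Repeated root: r = -8
General solution: y = (C₁ + C₂x)e^(-8x)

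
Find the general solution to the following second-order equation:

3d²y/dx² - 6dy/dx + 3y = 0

Characteristic equation: 3r² - 6r + 3 = 0
Divide by 3: r² - 2r + 1 = 0
Factored: (r - 1)² = 0
Repeated root: r = 1
General solution: y = (C₁ + C₂x)e^x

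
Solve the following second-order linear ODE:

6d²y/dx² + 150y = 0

Characteristic equation: 6r² + 150 = 0
Divide by 6: r² + 25 = 0
Roots: r = ±5i (complex conjugates)
General solution: y = C₁cos(5x) + C₂sin(5x)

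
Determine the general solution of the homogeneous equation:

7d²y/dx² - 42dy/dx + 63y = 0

Characteristic equation: 7r² - 42r + 63 = 0
Divide by 7: r² - 6r + 9 = 0
Factored: (r - 3)² = 0
Repeated root: r = 3
General solution: y = (C₁ + C₂x)e^(3x)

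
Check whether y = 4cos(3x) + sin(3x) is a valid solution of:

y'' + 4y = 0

Verification:
y'' = -36cos(3x) - 9sin(3x)
y'' + 4y ≠ 0 (frequency mismatch: got 9 instead of 4)

No, it is not a solution.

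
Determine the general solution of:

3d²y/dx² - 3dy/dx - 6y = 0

Characteristic equation: 3r² - 3r - 6 = 0
Divide by 3: r² - r - 2 = 0
Roots: r = 2, -1 (distinct real)
General solution: y = C₁e^(2x) + C₂e^(-x)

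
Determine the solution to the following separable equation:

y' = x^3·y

Separating variables and integrating:
ln|y| = x^4/4 + C

General solution: y = Ce^(x^4/4)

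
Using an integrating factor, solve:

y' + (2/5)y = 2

Using integrating factor method:

General solution: y = 5 + Ce^(-2x/5)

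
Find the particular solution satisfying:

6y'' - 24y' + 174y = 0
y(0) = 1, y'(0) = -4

General solution: y = e^(2x)(C₁cos(5x) + C₂sin(5x))
Complex roots r = 2 ± 5i
Applying ICs: C₁ = 1, C₂ = -6/5
Particular solution: y = e^(2x)(cos(5x) - (6/5)sin(5x))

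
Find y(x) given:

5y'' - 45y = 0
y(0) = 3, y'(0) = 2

General solution: y = C₁e^(3x) + C₂e^(-3x)
Applying ICs: C₁ = 11/6, C₂ = 7/6
Particular solution: y = (11/6)e^(3x) + (7/6)e^(-3x)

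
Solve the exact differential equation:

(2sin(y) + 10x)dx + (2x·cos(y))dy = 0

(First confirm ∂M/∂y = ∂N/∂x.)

Verify exactness: ∂M/∂y = ∂N/∂x ✓
Find F(x,y) such that ∂F/∂x = M, ∂F/∂y = N
Solution: 2x·sin(y) + 5x² = C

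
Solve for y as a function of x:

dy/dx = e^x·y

Separating variables and integrating:
ln|y| = e^x + C

General solution: y = Ce^(e^x)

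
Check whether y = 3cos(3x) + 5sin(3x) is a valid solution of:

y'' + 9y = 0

Verification:
y'' = -27cos(3x) - 45sin(3x)
y'' + 9y = 0 ✓

Yes, it is a solution.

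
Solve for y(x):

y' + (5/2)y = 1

Using integrating factor method:

General solution: y = 2/5 + Ce^(-5x/2)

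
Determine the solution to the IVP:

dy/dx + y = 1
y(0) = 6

General solution: y = 1 + Ce^(-x)
Applying y(0) = 6: C = 6 - 1 = 5
Particular solution: y = 1 + 5e^(-x)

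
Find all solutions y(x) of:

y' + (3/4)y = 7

Using integrating factor method:

General solution: y = 28/3 + Ce^(-3x/4)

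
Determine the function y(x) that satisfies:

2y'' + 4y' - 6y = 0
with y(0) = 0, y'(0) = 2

General solution: y = C₁e^x + C₂e^(-3x)
Applying ICs: C₁ = 1/2, C₂ = -1/2
Particular solution: y = (1/2)e^x - (1/2)e^(-3x)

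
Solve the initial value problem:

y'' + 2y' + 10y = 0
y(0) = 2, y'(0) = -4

General solution: y = e^(-x)(C₁cos(3x) + C₂sin(3x))
Complex roots r = -1 ± 3i
Applying ICs: C₁ = 2, C₂ = -2/3
Particular solution: y = e^(-x)(2cos(3x) - (2/3)sin(3x))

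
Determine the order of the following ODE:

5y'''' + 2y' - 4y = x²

The order is 4 (highest derivative is of order 4).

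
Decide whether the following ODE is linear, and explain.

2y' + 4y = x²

Linear (y and its derivatives appear to the first power only, no products of y terms)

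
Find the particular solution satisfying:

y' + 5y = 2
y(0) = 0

General solution: y = 2/5 + Ce^(-5x)
Applying y(0) = 0: C = 0 - 2/5 = -2/5
Particular solution: y = 2/5 - (2/5)e^(-5x)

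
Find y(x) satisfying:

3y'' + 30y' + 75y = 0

Characteristic equation: 3r² + 30r + 75 = 0
Divide by 3: r² + 10r + 25 = 0
Factored: (r + 5)² = 0
Repeated root: r = -5
General solution: y = (C₁ + C₂x)e^(-5x)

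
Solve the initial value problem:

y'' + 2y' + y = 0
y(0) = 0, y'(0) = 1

General solution: y = (C₁ + C₂x)e^(-x)
Repeated root r = -1
Applying ICs: C₁ = 0, C₂ = 1
Particular solution: y = xe^(-x)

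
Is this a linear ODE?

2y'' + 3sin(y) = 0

No. Nonlinear (sin(y) is nonlinear in y)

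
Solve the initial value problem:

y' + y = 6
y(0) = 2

General solution: y = 6 + Ce^(-x)
Applying y(0) = 2: C = 2 - 6 = -4
Particular solution: y = 6 - 4e^(-x)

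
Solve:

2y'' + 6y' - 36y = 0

Characteristic equation: 2r² + 6r - 36 = 0
Divide by 2: r² + 3r - 18 = 0
Roots: r = 3, -6 (distinct real)
General solution: y = C₁e^(3x) + C₂e^(-6x)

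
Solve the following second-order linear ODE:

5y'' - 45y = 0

Characteristic equation: 5r² - 45 = 0
Divide by 5: r² - 9 = 0
Roots: r = 3, -3 (distinct real)
General solution: y = C₁e^(3x) + C₂e^(-3x)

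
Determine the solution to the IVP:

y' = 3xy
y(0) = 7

General solution: y = Ce^(3x²/2)
Applying IC y(0) = 7:
Particular solution: y = 7e^(3x²/2)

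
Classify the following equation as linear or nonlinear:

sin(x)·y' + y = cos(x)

Linear (y and its derivatives appear to the first power only, no products of y terms)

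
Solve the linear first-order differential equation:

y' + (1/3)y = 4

Using integrating factor method:

General solution: y = 12 + Ce^(-x/3)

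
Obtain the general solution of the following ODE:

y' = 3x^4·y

Separating variables and integrating:
ln|y| = 3x^5/5 + C

General solution: y = Ce^(3x^5/5)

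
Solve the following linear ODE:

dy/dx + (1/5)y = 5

Using integrating factor method:

General solution: y = 25 + Ce^(-x/5)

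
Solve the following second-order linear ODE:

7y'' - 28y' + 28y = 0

Characteristic equation: 7r² - 28r + 28 = 0
Divide by 7: r² - 4r + 4 = 0
Factored: (r - 2)² = 0
Repeated root: r = 2
General solution: y = (C₁ + C₂x)e^(2x)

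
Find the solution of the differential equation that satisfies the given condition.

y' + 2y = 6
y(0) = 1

General solution: y = 3 + Ce^(-2x)
Applying y(0) = 1: C = 1 - 3 = -2
Particular solution: y = 3 - 2e^(-2x)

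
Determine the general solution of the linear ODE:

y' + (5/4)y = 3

Using integrating factor method:

General solution: y = 12/5 + Ce^(-5x/4)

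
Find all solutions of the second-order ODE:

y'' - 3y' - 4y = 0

Characteristic equation: r² - 3r - 4 = 0
Roots: r = 4, -1 (distinct real)
General solution: y = C₁e^(4x) + C₂e^(-x)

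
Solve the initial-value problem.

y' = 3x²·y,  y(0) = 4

General solution: y = Ce^(x³)
Applying IC y(0) = 4:
Particular solution: y = 4e^(x³)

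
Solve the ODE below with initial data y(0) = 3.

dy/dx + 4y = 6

General solution: y = 3/2 + Ce^(-4x)
Applying y(0) = 3: C = 3 - 3/2 = 3/2
Particular solution: y = 3/2 + (3/2)e^(-4x)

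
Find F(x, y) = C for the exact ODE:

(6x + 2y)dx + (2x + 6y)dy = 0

Verify exactness: ∂M/∂y = ∂N/∂x ✓
Find F(x,y) such that ∂F/∂x = M, ∂F/∂y = N
Solution: 3x² + 2xy + 3y² = C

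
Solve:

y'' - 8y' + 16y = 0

Characteristic equation: r² - 8r + 16 = 0
Factored: (r - 4)² = 0
Repeated root: r = 4
General solution: y = (C₁ + C₂x)e^(4x)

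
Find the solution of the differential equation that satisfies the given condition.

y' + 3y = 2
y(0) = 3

General solution: y = 2/3 + Ce^(-3x)
Applying y(0) = 3: C = 3 - 2/3 = 7/3
Particular solution: y = 2/3 + (7/3)e^(-3x)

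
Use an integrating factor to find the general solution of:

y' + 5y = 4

Using integrating factor method:

General solution: y = 4/5 + Ce^(-5x)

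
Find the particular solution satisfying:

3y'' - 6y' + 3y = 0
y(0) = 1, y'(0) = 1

General solution: y = (C₁ + C₂x)e^x
Repeated root r = 1
Applying ICs: C₁ = 1, C₂ = 0
Particular solution: y = e^x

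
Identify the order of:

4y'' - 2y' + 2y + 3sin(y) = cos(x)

The order is 2 (highest derivative is of order 2).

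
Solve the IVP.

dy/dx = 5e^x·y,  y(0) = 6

General solution: y = Ce^(5e^x)
Applying IC y(0) = 6:
Particular solution: y = 6e^(5(e^x - 1))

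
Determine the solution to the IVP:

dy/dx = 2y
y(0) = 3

General solution: y = Ce^(2x)
Applying IC y(0) = 3:
Particular solution: y = 3e^(2x)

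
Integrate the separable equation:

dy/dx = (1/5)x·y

Separating variables and integrating:
ln|y| = x^2/10 + C

General solution: y = Ce^(x^2/10)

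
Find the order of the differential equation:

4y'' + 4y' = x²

The order is 2 (highest derivative is of order 2).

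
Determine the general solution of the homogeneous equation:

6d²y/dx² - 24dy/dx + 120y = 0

Characteristic equation: 6r² - 24r + 120 = 0
Divide by 6: r² - 4r + 20 = 0
Roots: r = 2 ± 4i (complex conjugates)
General solution: y = e^(2x)(C₁cos(4x) + C₂sin(4x))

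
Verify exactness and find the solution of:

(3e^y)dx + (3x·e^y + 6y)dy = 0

Verify exactness: ∂M/∂y = ∂N/∂x ✓
Find F(x,y) such that ∂F/∂x = M, ∂F/∂y = N
Solution: 3x·e^y + 3y² = C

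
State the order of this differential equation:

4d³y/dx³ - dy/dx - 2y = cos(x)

The order is 3 (highest derivative is of order 3).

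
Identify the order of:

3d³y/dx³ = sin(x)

The order is 3 (highest derivative is of order 3).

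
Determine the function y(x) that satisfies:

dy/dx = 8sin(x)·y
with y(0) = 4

General solution: y = Ce^(-8cos(x))
Applying IC y(0) = 4:
Particular solution: y = 4e^(8(1-cos(x)))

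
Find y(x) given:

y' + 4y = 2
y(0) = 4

General solution: y = 1/2 + Ce^(-4x)
Applying y(0) = 4: C = 4 - 1/2 = 7/2
Particular solution: y = 1/2 + (7/2)e^(-4x)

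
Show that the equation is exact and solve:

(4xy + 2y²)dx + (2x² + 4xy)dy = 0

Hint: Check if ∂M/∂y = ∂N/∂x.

Verify exactness: ∂M/∂y = ∂N/∂x ✓
Find F(x,y) such that ∂F/∂x = M, ∂F/∂y = N
Solution: 2x²y + 2xy² = C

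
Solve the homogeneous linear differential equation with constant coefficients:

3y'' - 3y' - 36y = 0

Characteristic equation: 3r² - 3r - 36 = 0
Divide by 3: r² - r - 12 = 0
Roots: r = 4, -3 (distinct real)
General solution: y = C₁e^(4x) + C₂e^(-3x)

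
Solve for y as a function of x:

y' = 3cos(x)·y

Separating variables and integrating:
ln|y| = 3sin(x) + C

General solution: y = Ce^(3sin(x))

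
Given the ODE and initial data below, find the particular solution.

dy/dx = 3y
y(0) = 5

General solution: y = Ce^(3x)
Applying IC y(0) = 5:
Particular solution: y = 5e^(3x)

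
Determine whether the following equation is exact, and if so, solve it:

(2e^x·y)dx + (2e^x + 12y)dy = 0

Verify exactness: ∂M/∂y = ∂N/∂x ✓
Find F(x,y) such that ∂F/∂x = M, ∂F/∂y = N
Solution: 2e^x·y + 6y² = C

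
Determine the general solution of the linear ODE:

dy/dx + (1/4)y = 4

Using integrating factor method:

General solution: y = 16 + Ce^(-x/4)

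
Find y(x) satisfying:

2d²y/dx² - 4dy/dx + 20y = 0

Characteristic equation: 2r² - 4r + 20 = 0
Divide by 2: r² - 2r + 10 = 0
Roots: r = 1 ± 3i (complex conjugates)
General solution: y = e^x(C₁cos(3x) + C₂sin(3x))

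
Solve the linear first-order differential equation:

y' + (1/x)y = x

Using integrating factor method:

General solution: y = (1/3)x^2 + C/x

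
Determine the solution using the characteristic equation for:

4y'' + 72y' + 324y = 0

Characteristic equation: 4r² + 72r + 324 = 0
Divide by 4: r² + 18r + 81 = 0
Factored: (r + 9)² = 0
Repeated root: r = -9
General solution: y = (C₁ + C₂x)e^(-9x)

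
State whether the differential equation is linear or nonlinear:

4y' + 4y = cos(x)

Linear (y and its derivatives appear to the first power only, no products of y terms)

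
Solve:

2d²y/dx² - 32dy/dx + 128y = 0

Characteristic equation: 2r² - 32r + 128 = 0
Divide by 2: r² - 16r + 64 = 0
Factored: (r - 8)² = 0
Repeated root: r = 8
General solution: y = (C₁ + C₂x)e^(8x)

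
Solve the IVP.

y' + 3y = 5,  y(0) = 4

General solution: y = 5/3 + Ce^(-3x)
Applying y(0) = 4: C = 4 - 5/3 = 7/3
Particular solution: y = 5/3 + (7/3)e^(-3x)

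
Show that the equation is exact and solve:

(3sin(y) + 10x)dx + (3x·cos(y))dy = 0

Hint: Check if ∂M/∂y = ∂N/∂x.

Verify exactness: ∂M/∂y = ∂N/∂x ✓
Find F(x,y) such that ∂F/∂x = M, ∂F/∂y = N
Solution: 3x·sin(y) + 5x² = C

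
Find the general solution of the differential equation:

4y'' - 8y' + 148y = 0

Characteristic equation: 4r² - 8r + 148 = 0
Divide by 4: r² - 2r + 37 = 0
Roots: r = 1 ± 6i (complex conjugates)
General solution: y = e^x(C₁cos(6x) + C₂sin(6x))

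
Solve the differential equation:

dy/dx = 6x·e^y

Separating variables and integrating:
-e^(-y) = 3x² + C

General solution: y = -ln(C - 3x²)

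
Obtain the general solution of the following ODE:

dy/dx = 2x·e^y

Separating variables and integrating:
-e^(-y) = x² + C

General solution: y = -ln(C - x²)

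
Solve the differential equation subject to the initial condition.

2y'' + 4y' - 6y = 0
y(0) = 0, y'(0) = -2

General solution: y = C₁e^x + C₂e^(-3x)
Applying ICs: C₁ = -1/2, C₂ = 1/2
Particular solution: y = -(1/2)e^x + (1/2)e^(-3x)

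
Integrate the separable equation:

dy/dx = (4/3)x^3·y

Separating variables and integrating:
ln|y| = x^4/3 + C

General solution: y = Ce^(x^4/3)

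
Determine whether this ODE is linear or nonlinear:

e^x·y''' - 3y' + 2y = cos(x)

Linear (y and its derivatives appear to the first power only, no products of y terms)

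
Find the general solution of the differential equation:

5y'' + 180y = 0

Characteristic equation: 5r² + 180 = 0
Divide by 5: r² + 36 = 0
Roots: r = ±6i (complex conjugates)
General solution: y = C₁cos(6x) + C₂sin(6x)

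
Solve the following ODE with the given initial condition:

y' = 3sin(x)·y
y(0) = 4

General solution: y = Ce^(-3cos(x))
Applying IC y(0) = 4:
Particular solution: y = 4e^(3(1-cos(x)))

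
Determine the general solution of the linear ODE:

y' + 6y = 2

Using integrating factor method:

General solution: y = 1/3 + Ce^(-6x)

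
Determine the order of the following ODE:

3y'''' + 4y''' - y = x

The order is 4 (highest derivative is of order 4).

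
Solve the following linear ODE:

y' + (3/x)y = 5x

Using integrating factor method:

General solution: y = x^2 + Cx^(-3)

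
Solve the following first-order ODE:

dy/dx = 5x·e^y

Separating variables and integrating:
-e^(-y) = 5x²/2 + C

General solution: y = -ln(C - 5x²/2)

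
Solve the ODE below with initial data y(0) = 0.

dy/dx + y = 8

General solution: y = 8 + Ce^(-x)
Applying y(0) = 0: C = 0 - 8 = -8
Particular solution: y = 8 - 8e^(-x)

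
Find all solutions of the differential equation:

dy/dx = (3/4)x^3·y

Separating variables and integrating:
ln|y| = 3x^4/16 + C

General solution: y = Ce^(3x^4/16)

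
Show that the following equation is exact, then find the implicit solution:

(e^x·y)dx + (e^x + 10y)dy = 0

Verify exactness: ∂M/∂y = ∂N/∂x ✓
Find F(x,y) such that ∂F/∂x = M, ∂F/∂y = N
Solution: e^x·y + 5y² = C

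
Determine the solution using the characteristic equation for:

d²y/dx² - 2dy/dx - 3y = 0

Characteristic equation: r² - 2r - 3 = 0
Roots: r = 3, -1 (distinct real)
General solution: y = C₁e^(3x) + C₂e^(-x)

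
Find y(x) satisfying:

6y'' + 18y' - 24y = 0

Characteristic equation: 6r² + 18r - 24 = 0
Divide by 6: r² + 3r - 4 = 0
Roots: r = 1, -4 (distinct real)
General solution: y = C₁e^x + C₂e^(-4x)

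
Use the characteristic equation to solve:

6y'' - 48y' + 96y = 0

Characteristic equation: 6r² - 48r + 96 = 0
Divide by 6: r² - 8r + 16 = 0
Factored: (r - 4)² = 0
Repeated root: r = 4
General solution: y = (C₁ + C₂x)e^(4x)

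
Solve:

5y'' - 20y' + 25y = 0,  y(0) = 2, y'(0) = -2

General solution: y = e^(2x)(C₁cos(x) + C₂sin(x))
Complex roots r = 2 ± i
Applying ICs: C₁ = 2, C₂ = -6
Particular solution: y = e^(2x)(2cos(x) - 6sin(x))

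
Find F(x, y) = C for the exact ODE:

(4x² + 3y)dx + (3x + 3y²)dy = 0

Verify exactness: ∂M/∂y = ∂N/∂x ✓
Find F(x,y) such that ∂F/∂x = M, ∂F/∂y = N
Solution: 4x³/3 + 3xy + y³ = C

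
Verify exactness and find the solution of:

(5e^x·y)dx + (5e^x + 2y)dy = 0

Verify exactness: ∂M/∂y = ∂N/∂x ✓
Find F(x,y) such that ∂F/∂x = M, ∂F/∂y = N
Solution: 5e^x·y + y² = C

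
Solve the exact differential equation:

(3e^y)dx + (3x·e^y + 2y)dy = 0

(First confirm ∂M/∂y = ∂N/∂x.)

Verify exactness: ∂M/∂y = ∂N/∂x ✓
Find F(x,y) such that ∂F/∂x = M, ∂F/∂y = N
Solution: 3x·e^y + y² = C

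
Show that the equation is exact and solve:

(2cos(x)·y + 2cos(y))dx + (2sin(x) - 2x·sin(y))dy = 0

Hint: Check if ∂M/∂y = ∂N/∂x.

Verify exactness: ∂M/∂y = ∂N/∂x ✓
Find F(x,y) such that ∂F/∂x = M, ∂F/∂y = N
Solution: 2sin(x)·y + 2x·cos(y) = C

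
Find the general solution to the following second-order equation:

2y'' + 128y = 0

Characteristic equation: 2r² + 128 = 0
Divide by 2: r² + 64 = 0
Roots: r = ±8i (complex conjugates)
General solution: y = C₁cos(8x) + C₂sin(8x)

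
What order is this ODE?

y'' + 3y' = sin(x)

The order is 2 (highest derivative is of order 2).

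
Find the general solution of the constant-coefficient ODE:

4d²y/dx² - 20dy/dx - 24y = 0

Characteristic equation: 4r² - 20r - 24 = 0
Divide by 4: r² - 5r - 6 = 0
Roots: r = 6, -1 (distinct real)
General solution: y = C₁e^(6x) + C₂e^(-x)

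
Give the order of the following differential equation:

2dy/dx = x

The order is 1 (highest derivative is of order 1).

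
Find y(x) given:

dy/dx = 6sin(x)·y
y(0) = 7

General solution: y = Ce^(-6cos(x))
Applying IC y(0) = 7:
Particular solution: y = 7e^(6(1-cos(x)))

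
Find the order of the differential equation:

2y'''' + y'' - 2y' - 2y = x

The order is 4 (highest derivative is of order 4).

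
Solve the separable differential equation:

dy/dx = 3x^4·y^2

Separating variables and integrating:
-1/y = 3x^5/5 + C

General solution: y^-1 = (-3/5)x^5 + C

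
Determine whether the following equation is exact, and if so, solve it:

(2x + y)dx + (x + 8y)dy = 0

Verify exactness: ∂M/∂y = ∂N/∂x ✓
Find F(x,y) such that ∂F/∂x = M, ∂F/∂y = N
Solution: x² + xy + 4y² = C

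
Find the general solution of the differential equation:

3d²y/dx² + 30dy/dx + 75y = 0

Characteristic equation: 3r² + 30r + 75 = 0
Divide by 3: r² + 10r + 25 = 0
Factored: (r + 5)² = 0
Repeated root: r = -5
General solution: y = (C₁ + C₂x)e^(-5x)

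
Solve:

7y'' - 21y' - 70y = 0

Characteristic equation: 7r² - 21r - 70 = 0
Divide by 7: r² - 3r - 10 = 0
Roots: r = 5, -2 (distinct real)
General solution: y = C₁e^(5x) + C₂e^(-2x)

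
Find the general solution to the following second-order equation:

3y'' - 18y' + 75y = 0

Characteristic equation: 3r² - 18r + 75 = 0
Divide by 3: r² - 6r + 25 = 0
Roots: r = 3 ± 4i (complex conjugates)
General solution: y = e^(3x)(C₁cos(4x) + C₂sin(4x))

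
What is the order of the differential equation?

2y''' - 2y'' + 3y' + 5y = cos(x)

The order is 3 (highest derivative is of order 3).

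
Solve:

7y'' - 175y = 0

Characteristic equation: 7r² - 175 = 0
Divide by 7: r² - 25 = 0
Roots: r = 5, -5 (distinct real)
General solution: y = C₁e^(5x) + C₂e^(-5x)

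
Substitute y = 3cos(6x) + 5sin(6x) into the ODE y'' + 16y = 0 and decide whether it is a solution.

Verification:
y'' = -108cos(6x) - 180sin(6x)
y'' + 16y ≠ 0 (frequency mismatch: got 36 instead of 16)

No, it is not a solution.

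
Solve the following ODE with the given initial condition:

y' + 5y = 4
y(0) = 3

General solution: y = 4/5 + Ce^(-5x)
Applying y(0) = 3: C = 3 - 4/5 = 11/5
Particular solution: y = 4/5 + (11/5)e^(-5x)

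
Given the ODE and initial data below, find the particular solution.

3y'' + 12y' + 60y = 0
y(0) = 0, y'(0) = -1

General solution: y = e^(-2x)(C₁cos(4x) + C₂sin(4x))
Complex roots r = -2 ± 4i
Applying ICs: C₁ = 0, C₂ = -1/4
Particular solution: y = e^(-2x)(-(1/4)sin(4x))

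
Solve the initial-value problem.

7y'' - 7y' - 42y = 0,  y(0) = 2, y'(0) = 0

General solution: y = C₁e^(3x) + C₂e^(-2x)
Applying ICs: C₁ = 4/5, C₂ = 6/5
Particular solution: y = (4/5)e^(3x) + (6/5)e^(-2x)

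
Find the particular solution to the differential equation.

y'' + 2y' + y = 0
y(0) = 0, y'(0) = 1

General solution: y = (C₁ + C₂x)e^(-x)
Repeated root r = -1
Applying ICs: C₁ = 0, C₂ = 1
Particular solution: y = xe^(-x)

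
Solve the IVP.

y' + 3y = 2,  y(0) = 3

General solution: y = 2/3 + Ce^(-3x)
Applying y(0) = 3: C = 3 - 2/3 = 7/3
Particular solution: y = 2/3 + (7/3)e^(-3x)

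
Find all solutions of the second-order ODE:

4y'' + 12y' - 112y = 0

Characteristic equation: 4r² + 12r - 112 = 0
Divide by 4: r² + 3r - 28 = 0
Roots: r = 4, -7 (distinct real)
General solution: y = C₁e^(4x) + C₂e^(-7x)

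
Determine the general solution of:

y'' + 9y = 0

Characteristic equation: r² + 9 = 0
Roots: r = ±3i (complex conjugates)
General solution: y = C₁cos(3x) + C₂sin(3x)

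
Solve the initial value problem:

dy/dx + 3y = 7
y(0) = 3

General solution: y = 7/3 + Ce^(-3x)
Applying y(0) = 3: C = 3 - 7/3 = 2/3
Particular solution: y = 7/3 + (2/3)e^(-3x)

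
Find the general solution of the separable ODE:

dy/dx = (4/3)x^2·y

Separating variables and integrating:
ln|y| = 4x^3/9 + C

General solution: y = Ce^(4x^3/9)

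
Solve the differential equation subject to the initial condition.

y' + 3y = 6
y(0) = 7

General solution: y = 2 + Ce^(-3x)
Applying y(0) = 7: C = 7 - 2 = 5
Particular solution: y = 2 + 5e^(-3x)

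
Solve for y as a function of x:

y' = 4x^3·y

Separating variables and integrating:
ln|y| = x^4 + C

General solution: y = Ce^(x^4)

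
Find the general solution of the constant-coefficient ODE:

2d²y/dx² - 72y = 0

Characteristic equation: 2r² - 72 = 0
Divide by 2: r² - 36 = 0
Roots: r = 6, -6 (distinct real)
General solution: y = C₁e^(6x) + C₂e^(-6x)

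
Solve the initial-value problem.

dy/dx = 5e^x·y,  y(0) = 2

General solution: y = Ce^(5e^x)
Applying IC y(0) = 2:
Particular solution: y = 2e^(5(e^x - 1))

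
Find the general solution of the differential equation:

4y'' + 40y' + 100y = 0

Characteristic equation: 4r² + 40r + 100 = 0
Divide by 4: r² + 10r + 25 = 0
Factored: (r + 5)² = 0
Repeated root: r = -5
General solution: y = (C₁ + C₂x)e^(-5x)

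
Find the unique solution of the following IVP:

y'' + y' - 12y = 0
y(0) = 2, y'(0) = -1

General solution: y = C₁e^(3x) + C₂e^(-4x)
Applying ICs: C₁ = 1, C₂ = 1
Particular solution: y = e^(3x) + e^(-4x)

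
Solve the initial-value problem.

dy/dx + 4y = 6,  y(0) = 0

General solution: y = 3/2 + Ce^(-4x)
Applying y(0) = 0: C = 0 - 3/2 = -3/2
Particular solution: y = 3/2 - (3/2)e^(-4x)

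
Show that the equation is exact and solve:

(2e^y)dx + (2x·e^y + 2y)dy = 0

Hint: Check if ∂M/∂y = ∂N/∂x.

Verify exactness: ∂M/∂y = ∂N/∂x ✓
Find F(x,y) such that ∂F/∂x = M, ∂F/∂y = N
Solution: 2x·e^y + y² = C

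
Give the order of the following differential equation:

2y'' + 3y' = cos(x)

The order is 2 (highest derivative is of order 2).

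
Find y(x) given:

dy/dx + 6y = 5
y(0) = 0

General solution: y = 5/6 + Ce^(-6x)
Applying y(0) = 0: C = 0 - 5/6 = -5/6
Particular solution: y = 5/6 - (5/6)e^(-6x)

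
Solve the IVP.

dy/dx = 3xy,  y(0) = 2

General solution: y = Ce^(3x²/2)
Applying IC y(0) = 2:
Particular solution: y = 2e^(3x²/2)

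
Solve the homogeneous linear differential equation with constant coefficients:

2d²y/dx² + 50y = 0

Characteristic equation: 2r² + 50 = 0
Divide by 2: r² + 25 = 0
Roots: r = ±5i (complex conjugates)
General solution: y = C₁cos(5x) + C₂sin(5x)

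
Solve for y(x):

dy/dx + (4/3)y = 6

Using integrating factor method:

General solution: y = 9/2 + Ce^(-4x/3)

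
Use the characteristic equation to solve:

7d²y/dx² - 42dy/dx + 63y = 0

Characteristic equation: 7r² - 42r + 63 = 0
Divide by 7: r² - 6r + 9 = 0
Factored: (r - 3)² = 0
Repeated root: r = 3
General solution: y = (C₁ + C₂x)e^(3x)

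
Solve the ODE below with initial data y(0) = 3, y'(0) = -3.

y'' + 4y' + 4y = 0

General solution: y = (C₁ + C₂x)e^(-2x)
Repeated root r = -2
Applying ICs: C₁ = 3, C₂ = 3
Particular solution: y = (3 + 3x)e^(-2x)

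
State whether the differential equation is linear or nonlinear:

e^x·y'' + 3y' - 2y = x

Linear (y and its derivatives appear to the first power only, no products of y terms)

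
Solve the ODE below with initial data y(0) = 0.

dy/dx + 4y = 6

General solution: y = 3/2 + Ce^(-4x)
Applying y(0) = 0: C = 0 - 3/2 = -3/2
Particular solution: y = 3/2 - (3/2)e^(-4x)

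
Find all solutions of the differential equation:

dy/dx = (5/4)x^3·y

Separating variables and integrating:
ln|y| = 5x^4/16 + C

General solution: y = Ce^(5x^4/16)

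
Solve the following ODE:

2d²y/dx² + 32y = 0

Characteristic equation: 2r² + 32 = 0
Divide by 2: r² + 16 = 0
Roots: r = ±4i (complex conjugates)
General solution: y = C₁cos(4x) + C₂sin(4x)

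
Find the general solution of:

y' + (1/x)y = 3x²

Using integrating factor method:

General solution: y = (3/4)x^3 + C/x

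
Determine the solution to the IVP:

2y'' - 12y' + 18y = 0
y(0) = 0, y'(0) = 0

General solution: y = (C₁ + C₂x)e^(3x)
Repeated root r = 3
Applying ICs: C₁ = 0, C₂ = 0
Particular solution: y = 0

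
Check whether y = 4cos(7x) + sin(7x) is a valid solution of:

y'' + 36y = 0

Verification:
y'' = -196cos(7x) - 49sin(7x)
y'' + 36y ≠ 0 (frequency mismatch: got 49 instead of 36)

No, it is not a solution.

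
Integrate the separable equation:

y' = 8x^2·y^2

Separating variables and integrating:
-1/y = 8x^3/3 + C

General solution: y^-1 = (-8/3)x^3 + C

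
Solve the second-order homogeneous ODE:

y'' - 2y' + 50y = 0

Characteristic equation: r² - 2r + 50 = 0
Roots: r = 1 ± 7i (complex conjugates)
General solution: y = e^x(C₁cos(7x) + C₂sin(7x))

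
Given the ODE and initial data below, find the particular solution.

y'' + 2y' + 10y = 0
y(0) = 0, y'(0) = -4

General solution: y = e^(-x)(C₁cos(3x) + C₂sin(3x))
Complex roots r = -1 ± 3i
Applying ICs: C₁ = 0, C₂ = -4/3
Particular solution: y = e^(-x)(-(4/3)sin(3x))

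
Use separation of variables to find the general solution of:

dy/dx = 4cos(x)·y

Separating variables and integrating:
ln|y| = 4sin(x) + C

General solution: y = Ce^(4sin(x))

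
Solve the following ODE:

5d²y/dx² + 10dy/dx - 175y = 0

Characteristic equation: 5r² + 10r - 175 = 0
Divide by 5: r² + 2r - 35 = 0
Roots: r = 5, -7 (distinct real)
General solution: y = C₁e^(5x) + C₂e^(-7x)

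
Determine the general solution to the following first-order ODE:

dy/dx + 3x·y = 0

Using integrating factor method:

General solution: y = Ce^(-3x^2/2)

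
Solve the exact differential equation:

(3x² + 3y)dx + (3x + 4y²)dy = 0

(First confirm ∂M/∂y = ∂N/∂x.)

Verify exactness: ∂M/∂y = ∂N/∂x ✓
Find F(x,y) such that ∂F/∂x = M, ∂F/∂y = N
Solution: x³ + 3xy + 4y³/3 = C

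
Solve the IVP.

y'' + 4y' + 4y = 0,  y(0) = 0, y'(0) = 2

General solution: y = (C₁ + C₂x)e^(-2x)
Repeated root r = -2
Applying ICs: C₁ = 0, C₂ = 2
Particular solution: y = 2xe^(-2x)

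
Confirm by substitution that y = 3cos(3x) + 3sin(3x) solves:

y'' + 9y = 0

Verification:
y'' = -27cos(3x) - 27sin(3x)
y'' + 9y = 0 ✓

Yes, it is a solution.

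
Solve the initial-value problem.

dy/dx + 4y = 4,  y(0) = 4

General solution: y = 1 + Ce^(-4x)
Applying y(0) = 4: C = 4 - 1 = 3
Particular solution: y = 1 + 3e^(-4x)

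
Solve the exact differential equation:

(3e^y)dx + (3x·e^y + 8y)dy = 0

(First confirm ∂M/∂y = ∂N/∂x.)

Verify exactness: ∂M/∂y = ∂N/∂x ✓
Find F(x,y) such that ∂F/∂x = M, ∂F/∂y = N
Solution: 3x·e^y + 4y² = C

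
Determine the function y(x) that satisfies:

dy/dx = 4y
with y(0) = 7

General solution: y = Ce^(4x)
Applying IC y(0) = 7:
Particular solution: y = 7e^(4x)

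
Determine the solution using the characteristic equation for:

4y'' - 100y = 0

Characteristic equation: 4r² - 100 = 0
Divide by 4: r² - 25 = 0
Roots: r = 5, -5 (distinct real)
General solution: y = C₁e^(5x) + C₂e^(-5x)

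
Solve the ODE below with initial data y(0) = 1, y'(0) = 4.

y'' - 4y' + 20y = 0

General solution: y = e^(2x)(C₁cos(4x) + C₂sin(4x))
Complex roots r = 2 ± 4i
Applying ICs: C₁ = 1, C₂ = 1/2
Particular solution: y = e^(2x)(cos(4x) + (1/2)sin(4x))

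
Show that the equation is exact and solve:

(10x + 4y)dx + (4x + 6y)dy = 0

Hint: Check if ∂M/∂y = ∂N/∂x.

Verify exactness: ∂M/∂y = ∂N/∂x ✓
Find F(x,y) such that ∂F/∂x = M, ∂F/∂y = N
Solution: 5x² + 4xy + 3y² = C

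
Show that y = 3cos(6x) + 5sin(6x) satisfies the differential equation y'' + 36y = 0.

Verification:
y'' = -108cos(6x) - 180sin(6x)
y'' + 36y = 0 ✓

Yes, it is a solution.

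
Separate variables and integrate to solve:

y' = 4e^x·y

Separating variables and integrating:
ln|y| = 4e^x + C

General solution: y = Ce^(4e^x)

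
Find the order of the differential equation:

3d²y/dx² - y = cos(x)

The order is 2 (highest derivative is of order 2).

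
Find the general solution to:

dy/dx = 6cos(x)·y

Separating variables and integrating:
ln|y| = 6sin(x) + C

General solution: y = Ce^(6sin(x))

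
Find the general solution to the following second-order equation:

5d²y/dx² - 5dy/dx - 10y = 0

Characteristic equation: 5r² - 5r - 10 = 0
Divide by 5: r² - r - 2 = 0
Roots: r = 2, -1 (distinct real)
General solution: y = C₁e^(2x) + C₂e^(-x)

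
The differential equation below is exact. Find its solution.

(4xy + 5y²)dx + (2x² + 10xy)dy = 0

Verify exactness: ∂M/∂y = ∂N/∂x ✓
Find F(x,y) such that ∂F/∂x = M, ∂F/∂y = N
Solution: 2x²y + 5xy² = C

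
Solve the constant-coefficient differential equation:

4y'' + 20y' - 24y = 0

Characteristic equation: 4r² + 20r - 24 = 0
Divide by 4: r² + 5r - 6 = 0
Roots: r = 1, -6 (distinct real)
General solution: y = C₁e^x + C₂e^(-6x)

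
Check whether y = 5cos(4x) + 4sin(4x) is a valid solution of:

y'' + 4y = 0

Verification:
y'' = -80cos(4x) - 64sin(4x)
y'' + 4y ≠ 0 (frequency mismatch: got 16 instead of 4)

No, it is not a solution.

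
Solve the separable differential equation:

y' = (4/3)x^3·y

Separating variables and integrating:
ln|y| = x^4/3 + C

General solution: y = Ce^(x^4/3)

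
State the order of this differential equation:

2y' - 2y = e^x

The order is 1 (highest derivative is of order 1).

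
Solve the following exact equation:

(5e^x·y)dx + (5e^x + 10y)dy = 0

Verify exactness: ∂M/∂y = ∂N/∂x ✓
Find F(x,y) such that ∂F/∂x = M, ∂F/∂y = N
Solution: 5e^x·y + 5y² = C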